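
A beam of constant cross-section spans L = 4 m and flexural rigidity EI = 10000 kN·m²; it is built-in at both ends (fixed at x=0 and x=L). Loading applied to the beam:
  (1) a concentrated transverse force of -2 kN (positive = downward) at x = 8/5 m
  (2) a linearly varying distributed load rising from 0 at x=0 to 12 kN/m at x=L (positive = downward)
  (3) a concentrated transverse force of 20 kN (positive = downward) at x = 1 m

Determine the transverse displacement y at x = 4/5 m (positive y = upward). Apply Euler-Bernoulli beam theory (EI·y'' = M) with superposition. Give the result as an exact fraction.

Load 1 — point force P=-2 kN at a=8/5 m (b=L-a=12/5):
  y_1 = -Pb²x²(3aL-(3a+b)x)/(6L³EI)  [x≤a] = -(-2)·(12/5)²·(4/5)²·(3·(8/5)·4-(3·(8/5)+(12/5))·(4/5))/(6·4³·10000) = 252/9765625 m
Load 2 — triangular load w₀=12 kN/m (0→w₀ over full span):
  y_2 = -w₀x²(L-x)²(x+2L)/(120LEI) = -12·(4/5)²·(4-(4/5))²·((4/5)+2·4)/(120·4·10000) = -1408/9765625 m
Load 3 — point force P=20 kN at a=1 m (b=L-a=3):
  y_3 = -Pb²x²(3aL-(3a+b)x)/(6L³EI)  [x≤a] = -20·3²·(4/5)²·(3·1·4-(3·1+3)·(4/5))/(6·4³·10000) = -27/125000 m
Superposition: y = Σ y_i = -26123/78125000 m ≈ -0.000334 m

y(4/5) = -26123/78125000 m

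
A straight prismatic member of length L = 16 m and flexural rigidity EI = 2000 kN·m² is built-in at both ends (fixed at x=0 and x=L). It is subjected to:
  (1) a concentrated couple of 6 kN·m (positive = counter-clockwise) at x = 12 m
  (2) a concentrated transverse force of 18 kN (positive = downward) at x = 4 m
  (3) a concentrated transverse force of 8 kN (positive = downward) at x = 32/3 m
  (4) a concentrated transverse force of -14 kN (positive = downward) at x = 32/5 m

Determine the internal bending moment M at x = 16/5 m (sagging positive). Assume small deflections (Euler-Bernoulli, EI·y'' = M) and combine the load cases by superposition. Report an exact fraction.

M(16/5) = 358027/45000 kN·m

Load 1 — applied couple M₀=6 kN·m at a=12 m (b=L-a=4):
  M_1 = R_Ax - M_A  [x≤a] with R_A=27/64, M_A=15/8 = (27/64)·(16/5) - (15/8) = -21/40 kN·m
Load 2 — point force P=18 kN at a=4 m (b=L-a=12):
  M_2 = Pb²(3a+b)x/L³ - Pab²/L²  [x≤a] = 18·12²·(3·4+12)·(16/5)/16³ - 18·4·12²/16² = 81/10 kN·m
Load 3 — point force P=8 kN at a=32/3 m (b=L-a=16/3):
  M_3 = Pb²(3a+b)x/L³ - Pab²/L²  [x≤a] = 8·(16/3)²·(3·(32/3)+(16/3))·(16/5)/16³ - 8·(32/3)·(16/3)²/16² = -128/45 kN·m
Load 4 — point force P=-14 kN at a=32/5 m (b=L-a=48/5):
  M_4 = Pb²(3a+b)x/L³ - Pab²/L²  [x≤a] = (-14)·(48/5)²·(3·(32/5)+(48/5))·(16/5)/16³ - (-14)·(32/5)·(48/5)²/16² = 2016/625 kN·m
Superposition: M = Σ M_i = 358027/45000 kN·m ≈ 7.956156 kN·m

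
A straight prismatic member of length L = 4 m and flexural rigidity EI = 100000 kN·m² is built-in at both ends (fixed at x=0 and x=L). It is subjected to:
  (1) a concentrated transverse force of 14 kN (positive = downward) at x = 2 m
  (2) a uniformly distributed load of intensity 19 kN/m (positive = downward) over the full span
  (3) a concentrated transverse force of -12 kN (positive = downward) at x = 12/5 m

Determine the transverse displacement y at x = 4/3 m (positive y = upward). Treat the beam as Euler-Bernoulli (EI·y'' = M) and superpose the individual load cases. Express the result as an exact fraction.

Load 1 — point force P=14 kN at a=2 m (b=L-a=2):
  y_1 = -Pb²x²(3aL-(3a+b)x)/(6L³EI)  [x≤a] = -14·2²·(4/3)²·(3·2·4-(3·2+2)·(4/3))/(6·4³·100000) = -7/202500 m
Load 2 — uniform load w=19 kN/m over full span:
  y_2 = -wx²(L-x)²/(24EI) = -19·(4/3)²·(4-(4/3))²/(24·100000) = -76/759375 m
Load 3 — point force P=-12 kN at a=12/5 m (b=L-a=8/5):
  y_3 = -Pb²x²(3aL-(3a+b)x)/(6L³EI)  [x≤a] = -(-12)·(8/5)²·(4/3)²·(3·(12/5)·4-(3·(12/5)+(8/5))·(4/3))/(6·4³·100000) = 256/10546875 m
Superposition: y = Σ y_i = -41909/379687500 m ≈ -0.000110 m

y(4/3) = -41909/379687500 m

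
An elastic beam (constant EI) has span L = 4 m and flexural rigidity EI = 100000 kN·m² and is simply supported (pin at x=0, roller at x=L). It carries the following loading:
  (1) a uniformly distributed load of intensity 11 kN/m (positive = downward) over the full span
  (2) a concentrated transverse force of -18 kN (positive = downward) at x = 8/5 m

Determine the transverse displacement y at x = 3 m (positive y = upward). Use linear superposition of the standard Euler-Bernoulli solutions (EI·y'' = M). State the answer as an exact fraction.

Load 1 — uniform load w=11 kN/m over full span:
  y_1 = -wx(L³-2Lx²+x³)/(24EI) = -11·3·(4³-2·4·3²+3³)/(24·100000) = -209/800000 m
Load 2 — point force P=-18 kN at a=8/5 m (b=L-a=12/5):
  y_2 = -Pa(L-x)(2Lx-a²-x²)/(6LEI)  [x>a] = -(-18)·(8/5)·(4-3)·(2·4·3-(8/5)²-3²)/(6·4·100000) = 933/6250000 m
Superposition: y = Σ y_i = -11197/100000000 m ≈ -0.000112 m

y(3) = -11197/100000000 m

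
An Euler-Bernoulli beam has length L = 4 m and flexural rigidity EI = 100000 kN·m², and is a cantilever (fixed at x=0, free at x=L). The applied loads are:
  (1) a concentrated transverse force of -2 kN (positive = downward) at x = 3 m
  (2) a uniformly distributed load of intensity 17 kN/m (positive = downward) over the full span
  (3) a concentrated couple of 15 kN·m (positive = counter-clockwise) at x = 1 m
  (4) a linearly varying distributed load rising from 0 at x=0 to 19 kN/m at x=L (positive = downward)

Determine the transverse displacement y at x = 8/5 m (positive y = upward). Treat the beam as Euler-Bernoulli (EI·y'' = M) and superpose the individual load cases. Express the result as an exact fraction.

Load 1 — point force P=-2 kN at a=3 m (b=L-a=1):
  y_1 = -Px²(3a-x)/(6EI)  [x≤a] = -(-2)·(8/5)²·(3·3-(8/5))/(6·100000) = 74/1171875 m
Load 2 — uniform load w=17 kN/m over full span:
  y_2 = -wx²(x²-4Lx+6L²)/(24EI) = -17·(8/5)²·((8/5)²-4·4·(8/5)+6·4²)/(24·100000) = -2584/1953125 m
Load 3 — applied couple M₀=15 kN·m at a=1 m (b=L-a=3):
  y_3 = M₀a(2x-a)/(2EI)  [x>a] = 15·1·(2·(8/5)-1)/(2·100000) = 33/200000 m
Load 4 — triangular load w₀=19 kN/m (0→w₀ over full span):
  y_4 = (w₀Lx³/12-w₀L²x²/6-w₀x⁵/(120L))/EI = (19·4·(8/5)³/12-19·4²·(8/5)²/6-19·(8/5)⁵/(120·4))/100000 = -152608/146484375 m
Superposition: y = Σ y_i = -6677079/3125000000 m ≈ -0.002137 m

y(8/5) = -6677079/3125000000 m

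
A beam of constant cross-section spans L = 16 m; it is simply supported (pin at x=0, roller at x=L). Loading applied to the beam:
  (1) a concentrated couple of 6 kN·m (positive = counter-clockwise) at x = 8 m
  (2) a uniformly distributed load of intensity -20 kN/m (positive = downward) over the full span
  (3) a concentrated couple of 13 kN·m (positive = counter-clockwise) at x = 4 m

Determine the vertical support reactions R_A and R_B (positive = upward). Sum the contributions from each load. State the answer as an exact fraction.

Load 1 — applied couple M₀=6 kN·m at a=8 m (b=L-a=8):
  R_A = M₀/L = 6/16 = 3/8 kN
  R_B = -M₀/L = -6/16 = -3/8 kN
Load 2 — uniform load w=-20 kN/m over full span:
  R_A = wL/2 = (-20)·16/2 = -160 kN
  R_B = wL/2 = (-20)·16/2 = -160 kN
Load 3 — applied couple M₀=13 kN·m at a=4 m (b=L-a=12):
  R_A = M₀/L = 13/16 kN
  R_B = -M₀/L = -13/16 kN
Superposition: R_A = -2541/16 kN, R_B = -2579/16 kN

R_A = -2541/16 kN, R_B = -2579/16 kN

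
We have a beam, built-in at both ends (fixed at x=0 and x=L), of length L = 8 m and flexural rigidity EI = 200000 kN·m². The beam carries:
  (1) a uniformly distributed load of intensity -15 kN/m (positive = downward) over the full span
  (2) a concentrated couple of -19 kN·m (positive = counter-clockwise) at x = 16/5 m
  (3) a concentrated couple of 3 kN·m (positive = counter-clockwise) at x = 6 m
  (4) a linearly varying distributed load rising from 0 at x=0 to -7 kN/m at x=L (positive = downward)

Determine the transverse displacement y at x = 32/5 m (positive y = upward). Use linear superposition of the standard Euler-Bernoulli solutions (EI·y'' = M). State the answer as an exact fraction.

y(32/5) = 1786103/4687500000 m

Load 1 — uniform load w=-15 kN/m over full span:
  y_1 = -wx²(L-x)²/(24EI) = -(-15)·(32/5)²·(8-(32/5))²/(24·200000) = 128/390625 m
Load 2 — applied couple M₀=-19 kN·m at a=16/5 m (b=L-a=24/5):
  y_2 = (R_Ax³/6 - M_Ax²/2 - M₀(x-a)²/2)/EI  [x>a] with R_A=-171/50, M_A=-57/25 = ((-171/50)·(32/5)³/6 - (-57/25)·(32/5)²/2 - (-19)·((32/5)-(16/5))²/2)/200000 = -266/9765625 m
Load 3 — applied couple M₀=3 kN·m at a=6 m (b=L-a=2):
  y_3 = (R_Ax³/6 - M_Ax²/2 - M₀(x-a)²/2)/EI  [x>a] with R_A=27/64, M_A=15/16 = ((27/64)·(32/5)³/6 - (15/16)·(32/5)²/2 - 3·((32/5)-6)²/2)/200000 = -63/12500000 m
Load 4 — triangular load w₀=-7 kN/m (0→w₀ over full span):
  y_4 = -w₀x²(L-x)²(x+2L)/(120LEI) = -(-7)·(32/5)²·(8-(32/5))²·((32/5)+2·8)/(120·8·200000) = 12544/146484375 m
Superposition: y = Σ y_i = 1786103/4687500000 m ≈ 0.000381 m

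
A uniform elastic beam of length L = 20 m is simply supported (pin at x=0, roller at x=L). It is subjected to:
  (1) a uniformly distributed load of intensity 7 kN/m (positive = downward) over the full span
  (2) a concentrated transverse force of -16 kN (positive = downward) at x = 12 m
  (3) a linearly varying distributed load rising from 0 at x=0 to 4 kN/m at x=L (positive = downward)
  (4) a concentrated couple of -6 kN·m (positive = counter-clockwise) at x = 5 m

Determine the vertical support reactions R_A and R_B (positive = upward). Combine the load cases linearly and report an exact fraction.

Load 1 — uniform load w=7 kN/m over full span:
  R_A = wL/2 = 7·20/2 = 70 kN
  R_B = wL/2 = 7·20/2 = 70 kN
Load 2 — point force P=-16 kN at a=12 m (b=L-a=8):
  R_A = Pb/L = (-16)·8/20 = -32/5 kN
  R_B = Pa/L = (-16)·12/20 = -48/5 kN
Load 3 — triangular load w₀=4 kN/m (0→w₀ over full span):
  R_A = w₀L/6 = 4·20/6 = 40/3 kN
  R_B = w₀L/3 = 4·20/3 = 80/3 kN
Load 4 — applied couple M₀=-6 kN·m at a=5 m (b=L-a=15):
  R_A = M₀/L = (-6)/20 = -3/10 kN
  R_B = -M₀/L = -(-6)/20 = 3/10 kN
Superposition: R_A = 2299/30 kN, R_B = 2621/30 kN

R_A = 2299/30 kN, R_B = 2621/30 kN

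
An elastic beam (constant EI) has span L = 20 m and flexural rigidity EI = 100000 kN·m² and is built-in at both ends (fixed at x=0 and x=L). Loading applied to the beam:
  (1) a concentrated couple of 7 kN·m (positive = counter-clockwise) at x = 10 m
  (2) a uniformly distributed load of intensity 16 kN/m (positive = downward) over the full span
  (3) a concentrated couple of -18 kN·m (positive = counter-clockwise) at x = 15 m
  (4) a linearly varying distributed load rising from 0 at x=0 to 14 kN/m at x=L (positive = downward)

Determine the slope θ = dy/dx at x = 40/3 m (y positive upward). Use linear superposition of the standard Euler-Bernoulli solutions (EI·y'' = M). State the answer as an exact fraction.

Load 1 — applied couple M₀=7 kN·m at a=10 m (b=L-a=10):
  θ_1 = (R_Ax²/2 - M_Ax - M₀(x-a))/EI  [x>a] with R_A=21/40, M_A=7/4 = ((21/40)·(40/3)²/2 - (7/4)·(40/3) - 7·((40/3)-10))/100000 = 0 rad
Load 2 — uniform load w=16 kN/m over full span:
  θ_2 = -wx(L-x)(L-2x)/(12EI) = -16·(40/3)·(20-(40/3))·(20-2·(40/3))/(12·100000) = 16/2025 rad
Load 3 — applied couple M₀=-18 kN·m at a=15 m (b=L-a=5):
  θ_3 = (R_Ax²/2 - M_Ax)/EI  [x≤a] with R_A=-81/80, M_A=-45/8 = ((-81/80)·(40/3)²/2 - (-45/8)·(40/3))/100000 = -3/20000 rad
Load 4 — triangular load w₀=14 kN/m (0→w₀ over full span):
  θ_4 = -w₀(2x(L-x)(L-2x)(x+2L)+x²(L-x)²)/(120LEI) = -14·(2·(40/3)·(20-(40/3))·(20-2·(40/3))·((40/3)+2·20)+(40/3)²·(20-(40/3))²)/(120·20·100000) = 98/30375 rad
Superposition: θ = Σ θ_i = 53351/4860000 rad ≈ 0.010978 rad

θ(40/3) = 53351/4860000 rad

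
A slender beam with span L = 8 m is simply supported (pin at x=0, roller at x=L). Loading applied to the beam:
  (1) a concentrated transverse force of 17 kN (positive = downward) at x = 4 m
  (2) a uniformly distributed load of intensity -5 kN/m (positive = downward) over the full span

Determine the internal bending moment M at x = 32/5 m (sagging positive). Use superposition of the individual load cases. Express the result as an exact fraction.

Load 1 — point force P=17 kN at a=4 m (b=L-a=4):
  M_1 = Pa(L-x)/L  [x>a] = 17·4·(8-(32/5))/8 = 68/5 kN·m
Load 2 — uniform load w=-5 kN/m over full span:
  M_2 = wx(L-x)/2 = (-5)·(32/5)·(8-(32/5))/2 = -128/5 kN·m
Superposition: M = Σ M_i = -12 kN·m ≈ -12.000000 kN·m

M(32/5) = -12 kN·m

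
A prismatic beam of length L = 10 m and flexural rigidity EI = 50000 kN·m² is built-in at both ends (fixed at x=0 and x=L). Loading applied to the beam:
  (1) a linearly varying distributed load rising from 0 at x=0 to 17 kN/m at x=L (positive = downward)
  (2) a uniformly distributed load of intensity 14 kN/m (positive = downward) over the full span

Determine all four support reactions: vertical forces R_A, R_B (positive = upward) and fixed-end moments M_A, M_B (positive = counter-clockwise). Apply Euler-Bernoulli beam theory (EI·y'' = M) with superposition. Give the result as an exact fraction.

R_A = 191/2 kN, M_A = 520/3 kN·m, R_B = 259/2 kN, M_B = -605/3 kN·m

Load 1 — triangular load w₀=17 kN/m (0→w₀ over full span):
  R_A = 3w₀L/20 = 3·17·10/20 = 51/2 kN
  M_A = w₀L²/30 = 17·10²/30 = 170/3 kN·m
  R_B = 7w₀L/20 = 7·17·10/20 = 119/2 kN
  M_B = -w₀L²/20 = -17·10²/20 = -85 kN·m
Load 2 — uniform load w=14 kN/m over full span:
  R_A = wL/2 = 14·10/2 = 70 kN
  M_A = wL²/12 = 14·10²/12 = 350/3 kN·m
  R_B = wL/2 = 14·10/2 = 70 kN
  M_B = -wL²/12 = -14·10²/12 = -350/3 kN·m
Superposition: R_A = 191/2 kN, M_A = 520/3 kN·m, R_B = 259/2 kN, M_B = -605/3 kN·m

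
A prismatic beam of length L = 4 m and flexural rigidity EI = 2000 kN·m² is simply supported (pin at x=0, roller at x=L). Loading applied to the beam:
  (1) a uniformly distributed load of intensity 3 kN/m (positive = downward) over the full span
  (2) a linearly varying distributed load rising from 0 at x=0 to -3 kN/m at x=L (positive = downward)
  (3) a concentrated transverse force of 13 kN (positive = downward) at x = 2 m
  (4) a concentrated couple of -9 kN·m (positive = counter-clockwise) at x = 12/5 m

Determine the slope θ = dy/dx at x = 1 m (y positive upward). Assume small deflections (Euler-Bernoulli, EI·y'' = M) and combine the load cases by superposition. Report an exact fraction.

θ(1) = -25177/4800000 rad

Load 1 — uniform load w=3 kN/m over full span:
  θ_1 = -w(L³-6Lx²+4x³)/(24EI) = -3·(4³-6·4·1²+4·1³)/(24·2000) = -11/4000 rad
Load 2 — triangular load w₀=-3 kN/m (0→w₀ over full span):
  θ_2 = -w₀(7L⁴-30L²x²+15x⁴)/(360LEI) = -(-3)·(7·4⁴-30·4²·1²+15·1⁴)/(360·4·2000) = 1327/960000 rad
Load 3 — point force P=13 kN at a=2 m (b=L-a=2):
  θ_3 = -Pb(L²-b²-3x²)/(6LEI)  [x≤a] = -13·2·(4²-2²-3·1²)/(6·4·2000) = -39/8000 rad
Load 4 — applied couple M₀=-9 kN·m at a=12/5 m (b=L-a=8/5):
  θ_4 = (M₀x²/(2L)+C₁)/EI  [x≤a] with C₁=M₀(3b²-L²)/(6L)=78/25 = ((-9)·1²/(2·4)+(78/25))/2000 = 399/400000 rad
Superposition: θ = Σ θ_i = -25177/4800000 rad ≈ -0.005245 rad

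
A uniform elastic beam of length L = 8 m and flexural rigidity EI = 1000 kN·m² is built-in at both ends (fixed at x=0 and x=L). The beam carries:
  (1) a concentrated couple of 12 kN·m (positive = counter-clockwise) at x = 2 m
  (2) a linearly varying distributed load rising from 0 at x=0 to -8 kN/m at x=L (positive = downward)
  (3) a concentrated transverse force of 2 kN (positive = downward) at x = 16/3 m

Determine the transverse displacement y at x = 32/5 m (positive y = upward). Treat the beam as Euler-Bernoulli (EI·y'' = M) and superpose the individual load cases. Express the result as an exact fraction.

y(32/5) = 3353701/158203125 m

Load 1 — applied couple M₀=12 kN·m at a=2 m (b=L-a=6):
  y_1 = (R_Ax³/6 - M_Ax²/2 - M₀(x-a)²/2)/EI  [x>a] with R_A=27/16, M_A=-9/4 = ((27/16)·(32/5)³/6 - (-9/4)·(32/5)²/2 - 12·((32/5)-2)²/2)/1000 = 57/15625 m
Load 2 — triangular load w₀=-8 kN/m (0→w₀ over full span):
  y_2 = -w₀x²(L-x)²(x+2L)/(120LEI) = -(-8)·(32/5)²·(8-(32/5))²·((32/5)+2·8)/(120·8·1000) = 114688/5859375 m
Load 3 — point force P=2 kN at a=16/3 m (b=L-a=8/3):
  y_3 = -Pa²(L-x)²(3bL-(3b+a)(L-x))/(6L³EI)  [x>a] = -2·(16/3)²·(8-(32/5))²·(3·(8/3)·8-(3·(8/3)+(16/3))·(8-(32/5)))/(6·8³·1000) = -512/253125 m
Superposition: y = Σ y_i = 3353701/158203125 m ≈ 0.021199 m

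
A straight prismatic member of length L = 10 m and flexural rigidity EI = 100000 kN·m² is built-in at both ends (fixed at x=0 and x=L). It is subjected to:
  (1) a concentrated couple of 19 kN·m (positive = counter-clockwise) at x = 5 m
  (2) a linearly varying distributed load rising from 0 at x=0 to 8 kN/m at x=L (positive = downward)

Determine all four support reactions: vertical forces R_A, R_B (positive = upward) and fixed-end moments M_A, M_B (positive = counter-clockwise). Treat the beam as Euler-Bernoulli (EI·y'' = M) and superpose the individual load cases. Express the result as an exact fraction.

R_A = 297/20 kN, M_A = 377/12 kN·m, R_B = 503/20 kN, M_B = -141/4 kN·m

Load 1 — applied couple M₀=19 kN·m at a=5 m (b=L-a=5):
  R_A = 6M₀ab/L³ = 6·19·5·5/10³ = 57/20 kN
  M_A = M₀b(2a-b)/L² = 19·5·(2·5-5)/10² = 19/4 kN·m
  R_B = -6M₀ab/L³ = -6·19·5·5/10³ = -57/20 kN
  M_B = M₀a(2b-a)/L² = 19·5·(2·5-5)/10² = 19/4 kN·m
Load 2 — triangular load w₀=8 kN/m (0→w₀ over full span):
  R_A = 3w₀L/20 = 3·8·10/20 = 12 kN
  M_A = w₀L²/30 = 8·10²/30 = 80/3 kN·m
  R_B = 7w₀L/20 = 7·8·10/20 = 28 kN
  M_B = -w₀L²/20 = -8·10²/20 = -40 kN·m
Superposition: R_A = 297/20 kN, M_A = 377/12 kN·m, R_B = 503/20 kN, M_B = -141/4 kN·m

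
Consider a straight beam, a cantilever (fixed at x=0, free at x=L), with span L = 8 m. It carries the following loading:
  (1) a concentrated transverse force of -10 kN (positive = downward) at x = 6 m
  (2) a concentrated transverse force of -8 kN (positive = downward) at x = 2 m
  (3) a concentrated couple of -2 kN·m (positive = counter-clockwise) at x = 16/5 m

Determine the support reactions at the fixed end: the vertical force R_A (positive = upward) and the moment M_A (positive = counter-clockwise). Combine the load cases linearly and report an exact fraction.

Load 1 — point force P=-10 kN at a=6 m (b=L-a=2):
  R_A = P = (-10) = -10 kN
  M_A = Pa = (-10)·6 = -60 kN·m
Load 2 — point force P=-8 kN at a=2 m (b=L-a=6):
  R_A = P = (-8) = -8 kN
  M_A = Pa = (-8)·2 = -16 kN·m
Load 3 — applied couple M₀=-2 kN·m at a=16/5 m (b=L-a=24/5):
  R_A = 0 kN
  M_A = -M₀ = -(-2) = 2 kN·m
Superposition: R_A = -18 kN, M_A = -74 kN·m

R_A = -18 kN, M_A = -74 kN·m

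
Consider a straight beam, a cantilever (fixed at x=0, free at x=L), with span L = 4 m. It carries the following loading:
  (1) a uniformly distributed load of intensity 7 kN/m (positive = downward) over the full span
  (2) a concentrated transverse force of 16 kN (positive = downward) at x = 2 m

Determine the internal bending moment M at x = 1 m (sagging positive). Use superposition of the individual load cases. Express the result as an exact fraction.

M(1) = -95/2 kN·m

Load 1 — uniform load w=7 kN/m over full span:
  M_1 = -w(L-x)²/2 = -7·(4-1)²/2 = -63/2 kN·m
Load 2 — point force P=16 kN at a=2 m (b=L-a=2):
  M_2 = -P(a-x)  [x≤a] = -16·(2-1) = -16 kN·m
Superposition: M = Σ M_i = -95/2 kN·m ≈ -47.500000 kN·m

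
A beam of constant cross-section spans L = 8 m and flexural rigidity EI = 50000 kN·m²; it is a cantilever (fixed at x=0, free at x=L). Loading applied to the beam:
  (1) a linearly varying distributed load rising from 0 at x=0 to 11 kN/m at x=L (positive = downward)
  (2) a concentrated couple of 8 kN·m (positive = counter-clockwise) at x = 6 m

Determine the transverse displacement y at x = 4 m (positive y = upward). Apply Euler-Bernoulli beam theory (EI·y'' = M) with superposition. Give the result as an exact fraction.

y(4) = -1271/46875 m

Load 1 — triangular load w₀=11 kN/m (0→w₀ over full span):
  y_1 = (w₀Lx³/12-w₀L²x²/6-w₀x⁵/(120L))/EI = (11·8·4³/12-11·8²·4²/6-11·4⁵/(120·8))/50000 = -1331/46875 m
Load 2 — applied couple M₀=8 kN·m at a=6 m (b=L-a=2):
  y_2 = M₀x²/(2EI)  [x≤a] = 8·4²/(2·50000) = 4/3125 m
Superposition: y = Σ y_i = -1271/46875 m ≈ -0.027115 m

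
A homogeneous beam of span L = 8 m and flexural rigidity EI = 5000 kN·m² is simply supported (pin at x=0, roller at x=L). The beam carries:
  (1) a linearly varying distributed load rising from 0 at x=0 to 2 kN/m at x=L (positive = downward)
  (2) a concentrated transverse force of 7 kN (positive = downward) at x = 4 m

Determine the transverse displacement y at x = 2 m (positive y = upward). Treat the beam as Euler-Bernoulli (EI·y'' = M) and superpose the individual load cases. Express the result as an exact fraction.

Load 1 — triangular load w₀=2 kN/m (0→w₀ over full span):
  y_1 = -w₀x(7L⁴-10L²x²+3x⁴)/(360LEI) = -2·2·(7·8⁴-10·8²·2²+3·2⁴)/(360·8·5000) = -109/15000 m
Load 2 — point force P=7 kN at a=4 m (b=L-a=4):
  y_2 = -Pbx(L²-b²-x²)/(6LEI)  [x≤a] = -7·4·2·(8²-4²-2²)/(6·8·5000) = -77/7500 m
Superposition: y = Σ y_i = -263/15000 m ≈ -0.017533 m

y(2) = -263/15000 m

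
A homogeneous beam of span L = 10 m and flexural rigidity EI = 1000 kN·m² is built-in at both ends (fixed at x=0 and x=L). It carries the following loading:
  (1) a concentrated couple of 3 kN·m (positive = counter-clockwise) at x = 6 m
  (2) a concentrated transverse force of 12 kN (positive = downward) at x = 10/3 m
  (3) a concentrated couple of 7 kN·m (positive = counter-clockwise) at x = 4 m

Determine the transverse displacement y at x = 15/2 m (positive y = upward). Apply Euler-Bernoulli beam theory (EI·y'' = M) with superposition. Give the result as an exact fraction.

y(15/2) = -661/43200 m

Load 1 — applied couple M₀=3 kN·m at a=6 m (b=L-a=4):
  y_1 = (R_Ax³/6 - M_Ax²/2 - M₀(x-a)²/2)/EI  [x>a] with R_A=54/125, M_A=24/25 = ((54/125)·(15/2)³/6 - (24/25)·(15/2)²/2 - 3·((15/2)-6)²/2)/1000 = 0 m
Load 2 — point force P=12 kN at a=10/3 m (b=L-a=20/3):
  y_2 = -Pa²(L-x)²(3bL-(3b+a)(L-x))/(6L³EI)  [x>a] = -12·(10/3)²·(10-(15/2))²·(3·(20/3)·10-(3·(20/3)+(10/3))·(10-(15/2)))/(6·10³·1000) = -17/864 m
Load 3 — applied couple M₀=7 kN·m at a=4 m (b=L-a=6):
  y_3 = (R_Ax³/6 - M_Ax²/2 - M₀(x-a)²/2)/EI  [x>a] with R_A=126/125, M_A=21/25 = ((126/125)·(15/2)³/6 - (21/25)·(15/2)²/2 - 7·((15/2)-4)²/2)/1000 = 7/1600 m
Superposition: y = Σ y_i = -661/43200 m ≈ -0.015301 m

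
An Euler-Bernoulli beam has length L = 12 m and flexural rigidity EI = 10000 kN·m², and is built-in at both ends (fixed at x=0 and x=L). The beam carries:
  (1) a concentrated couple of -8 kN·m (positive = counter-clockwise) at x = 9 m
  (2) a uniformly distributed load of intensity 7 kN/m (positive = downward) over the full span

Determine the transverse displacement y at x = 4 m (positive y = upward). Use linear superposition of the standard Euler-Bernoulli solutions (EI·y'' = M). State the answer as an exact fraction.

Load 1 — applied couple M₀=-8 kN·m at a=9 m (b=L-a=3):
  y_1 = (R_Ax³/6 - M_Ax²/2)/EI  [x≤a] with R_A=-3/4, M_A=-5/2 = ((-3/4)·4³/6 - (-5/2)·4²/2)/10000 = 3/2500 m
Load 2 — uniform load w=7 kN/m over full span:
  y_2 = -wx²(L-x)²/(24EI) = -7·4²·(12-4)²/(24·10000) = -56/1875 m
Superposition: y = Σ y_i = -43/1500 m ≈ -0.028667 m

y(4) = -43/1500 m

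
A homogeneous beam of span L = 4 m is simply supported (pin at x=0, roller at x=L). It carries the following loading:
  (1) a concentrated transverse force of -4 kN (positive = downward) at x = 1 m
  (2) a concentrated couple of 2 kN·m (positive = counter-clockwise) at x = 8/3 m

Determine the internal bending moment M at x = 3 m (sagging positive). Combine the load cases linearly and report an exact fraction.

M(3) = -3/2 kN·m

Load 1 — point force P=-4 kN at a=1 m (b=L-a=3):
  M_1 = Pa(L-x)/L  [x>a] = (-4)·1·(4-3)/4 = -1 kN·m
Load 2 — applied couple M₀=2 kN·m at a=8/3 m (b=L-a=4/3):
  M_2 = M₀x/L - M₀  [x>a] = 2·3/4 - 2 = -1/2 kN·m
Superposition: M = Σ M_i = -3/2 kN·m ≈ -1.500000 kN·m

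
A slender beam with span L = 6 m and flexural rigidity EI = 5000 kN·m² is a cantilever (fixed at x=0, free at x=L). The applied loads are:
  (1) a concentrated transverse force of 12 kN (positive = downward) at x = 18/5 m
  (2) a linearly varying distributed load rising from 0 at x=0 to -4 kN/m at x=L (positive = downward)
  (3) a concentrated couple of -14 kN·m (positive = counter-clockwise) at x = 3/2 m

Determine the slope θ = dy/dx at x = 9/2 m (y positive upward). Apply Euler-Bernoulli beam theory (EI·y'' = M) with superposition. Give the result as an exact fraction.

θ(9/2) = 11409/8000000 rad

Load 1 — point force P=12 kN at a=18/5 m (b=L-a=12/5):
  θ_1 = -Pa²/(2EI)  [x>a] = -12·(18/5)²/(2·5000) = -243/15625 rad
Load 2 — triangular load w₀=-4 kN/m (0→w₀ over full span):
  θ_2 = (w₀Lx²/4-w₀L²x/3-w₀x⁴/(24L))/EI = ((-4)·6·(9/2)²/4-(-4)·6²·(9/2)/3-(-4)·(9/2)⁴/(24·6))/5000 = 6777/320000 rad
Load 3 — applied couple M₀=-14 kN·m at a=3/2 m (b=L-a=9/2):
  θ_3 = M₀a/EI  [x>a] = (-14)·(3/2)/5000 = -21/5000 rad
Superposition: θ = Σ θ_i = 11409/8000000 rad ≈ 0.001426 rad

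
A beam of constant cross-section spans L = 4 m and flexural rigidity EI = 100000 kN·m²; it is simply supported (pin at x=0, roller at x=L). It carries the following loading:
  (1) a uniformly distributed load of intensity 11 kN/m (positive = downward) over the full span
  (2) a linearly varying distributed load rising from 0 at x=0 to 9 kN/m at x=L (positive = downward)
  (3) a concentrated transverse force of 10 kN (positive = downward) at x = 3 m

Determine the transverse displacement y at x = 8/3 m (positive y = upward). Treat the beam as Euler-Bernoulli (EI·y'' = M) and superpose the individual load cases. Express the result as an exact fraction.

y(8/3) = -6569/12150000 m

Load 1 — uniform load w=11 kN/m over full span:
  y_1 = -wx(L³-2Lx²+x³)/(24EI) = -11·(8/3)·(4³-2·4·(8/3)²+(8/3)³)/(24·100000) = -242/759375 m
Load 2 — triangular load w₀=9 kN/m (0→w₀ over full span):
  y_2 = -w₀x(7L⁴-10L²x²+3x⁴)/(360LEI) = -9·(8/3)·(7·4⁴-10·4²·(8/3)²+3·(8/3)⁴)/(360·4·100000) = -34/253125 m
Load 3 — point force P=10 kN at a=3 m (b=L-a=1):
  y_3 = -Pbx(L²-b²-x²)/(6LEI)  [x≤a] = -10·1·(8/3)·(4²-1²-(8/3)²)/(6·4·100000) = -71/810000 m
Superposition: y = Σ y_i = -6569/12150000 m ≈ -0.000541 m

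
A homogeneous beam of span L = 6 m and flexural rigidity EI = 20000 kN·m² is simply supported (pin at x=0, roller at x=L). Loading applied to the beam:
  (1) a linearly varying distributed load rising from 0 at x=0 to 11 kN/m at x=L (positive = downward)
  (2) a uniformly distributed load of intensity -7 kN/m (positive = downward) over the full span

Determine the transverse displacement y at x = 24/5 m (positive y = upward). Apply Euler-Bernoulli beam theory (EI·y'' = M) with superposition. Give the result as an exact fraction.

Load 1 — triangular load w₀=11 kN/m (0→w₀ over full span):
  y_1 = -w₀x(7L⁴-10L²x²+3x⁴)/(360LEI) = -11·(24/5)·(7·6⁴-10·6²·(24/5)²+3·(24/5)⁴)/(360·6·20000) = -113157/39062500 m
Load 2 — uniform load w=-7 kN/m over full span:
  y_2 = -wx(L³-2Lx²+x³)/(24EI) = -(-7)·(24/5)·(6³-2·6·(24/5)²+(24/5)³)/(24·20000) = 5481/1562500 m
Superposition: y = Σ y_i = 5967/9765625 m ≈ 0.000611 m

y(24/5) = 5967/9765625 m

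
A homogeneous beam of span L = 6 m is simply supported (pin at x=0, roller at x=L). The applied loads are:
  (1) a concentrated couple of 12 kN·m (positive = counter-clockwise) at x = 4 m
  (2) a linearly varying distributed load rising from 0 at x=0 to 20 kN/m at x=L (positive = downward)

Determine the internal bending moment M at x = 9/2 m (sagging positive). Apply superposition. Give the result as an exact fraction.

Load 1 — applied couple M₀=12 kN·m at a=4 m (b=L-a=2):
  M_1 = M₀x/L - M₀  [x>a] = 12·(9/2)/6 - 12 = -3 kN·m
Load 2 — triangular load w₀=20 kN/m (0→w₀ over full span):
  M_2 = w₀Lx/6 - w₀x³/(6L) = 20·6·(9/2)/6 - 20·(9/2)³/(6·6) = 315/8 kN·m
Superposition: M = Σ M_i = 291/8 kN·m ≈ 36.375000 kN·m

M(9/2) = 291/8 kN·m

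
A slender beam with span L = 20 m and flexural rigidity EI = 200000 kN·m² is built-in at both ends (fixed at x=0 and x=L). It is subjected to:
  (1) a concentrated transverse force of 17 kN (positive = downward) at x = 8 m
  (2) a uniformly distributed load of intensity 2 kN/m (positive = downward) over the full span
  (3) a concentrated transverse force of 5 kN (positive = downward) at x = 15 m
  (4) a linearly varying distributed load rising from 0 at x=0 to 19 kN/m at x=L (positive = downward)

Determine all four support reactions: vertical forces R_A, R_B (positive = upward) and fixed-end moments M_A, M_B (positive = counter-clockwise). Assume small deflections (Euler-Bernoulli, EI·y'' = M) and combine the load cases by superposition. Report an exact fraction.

R_A = 355189/4000 kN, M_A = 149459/400 kN·m, R_B = 652811/4000 kN, M_B = -592043/1200 kN·m

Load 1 — point force P=17 kN at a=8 m (b=L-a=12):
  R_A = Pb²(3a+b)/L³ = 17·12²·(3·8+12)/20³ = 1377/125 kN
  M_A = Pab²/L² = 17·8·12²/20² = 1224/25 kN·m
  R_B = Pa²(a+3b)/L³ = 17·8²·(8+3·12)/20³ = 748/125 kN
  M_B = -Pa²b/L² = -17·8²·12/20² = -816/25 kN·m
Load 2 — uniform load w=2 kN/m over full span:
  R_A = wL/2 = 2·20/2 = 20 kN
  M_A = wL²/12 = 2·20²/12 = 200/3 kN·m
  R_B = wL/2 = 2·20/2 = 20 kN
  M_B = -wL²/12 = -2·20²/12 = -200/3 kN·m
Load 3 — point force P=5 kN at a=15 m (b=L-a=5):
  R_A = Pb²(3a+b)/L³ = 5·5²·(3·15+5)/20³ = 25/32 kN
  M_A = Pab²/L² = 5·15·5²/20² = 75/16 kN·m
  R_B = Pa²(a+3b)/L³ = 5·15²·(15+3·5)/20³ = 135/32 kN
  M_B = -Pa²b/L² = -5·15²·5/20² = -225/16 kN·m
Load 4 — triangular load w₀=19 kN/m (0→w₀ over full span):
  R_A = 3w₀L/20 = 3·19·20/20 = 57 kN
  M_A = w₀L²/30 = 19·20²/30 = 760/3 kN·m
  R_B = 7w₀L/20 = 7·19·20/20 = 133 kN
  M_B = -w₀L²/20 = -19·20²/20 = -380 kN·m
Superposition: R_A = 355189/4000 kN, M_A = 149459/400 kN·m, R_B = 652811/4000 kN, M_B = -592043/1200 kN·m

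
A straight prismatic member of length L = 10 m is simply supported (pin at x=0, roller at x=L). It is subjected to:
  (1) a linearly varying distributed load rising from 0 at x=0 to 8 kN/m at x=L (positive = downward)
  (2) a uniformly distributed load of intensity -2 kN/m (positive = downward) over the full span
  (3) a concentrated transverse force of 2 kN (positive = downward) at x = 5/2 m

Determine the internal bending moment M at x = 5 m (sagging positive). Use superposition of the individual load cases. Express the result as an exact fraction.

M(5) = 55/2 kN·m

Load 1 — triangular load w₀=8 kN/m (0→w₀ over full span):
  M_1 = w₀Lx/6 - w₀x³/(6L) = 8·10·5/6 - 8·5³/(6·10) = 50 kN·m
Load 2 — uniform load w=-2 kN/m over full span:
  M_2 = wx(L-x)/2 = (-2)·5·(10-5)/2 = -25 kN·m
Load 3 — point force P=2 kN at a=5/2 m (b=L-a=15/2):
  M_3 = Pa(L-x)/L  [x>a] = 2·(5/2)·(10-5)/10 = 5/2 kN·m
Superposition: M = Σ M_i = 55/2 kN·m ≈ 27.500000 kN·m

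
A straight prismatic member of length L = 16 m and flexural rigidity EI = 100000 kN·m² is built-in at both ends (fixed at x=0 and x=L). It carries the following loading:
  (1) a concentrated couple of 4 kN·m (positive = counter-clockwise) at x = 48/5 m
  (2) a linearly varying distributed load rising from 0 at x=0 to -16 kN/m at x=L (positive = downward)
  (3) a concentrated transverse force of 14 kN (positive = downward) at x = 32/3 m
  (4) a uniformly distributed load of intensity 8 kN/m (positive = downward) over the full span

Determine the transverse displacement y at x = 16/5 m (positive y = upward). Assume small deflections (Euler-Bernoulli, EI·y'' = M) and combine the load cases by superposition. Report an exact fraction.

Load 1 — applied couple M₀=4 kN·m at a=48/5 m (b=L-a=32/5):
  y_1 = (R_Ax³/6 - M_Ax²/2)/EI  [x≤a] with R_A=9/25, M_A=32/25 = ((9/25)·(16/5)³/6 - (32/25)·(16/5)²/2)/100000 = -448/9765625 m
Load 2 — triangular load w₀=-16 kN/m (0→w₀ over full span):
  y_2 = -w₀x²(L-x)²(x+2L)/(120LEI) = -(-16)·(16/5)²·(16-(16/5))²·((16/5)+2·16)/(120·16·100000) = 720896/146484375 m
Load 3 — point force P=14 kN at a=32/3 m (b=L-a=16/3):
  y_3 = -Pb²x²(3aL-(3a+b)x)/(6L³EI)  [x≤a] = -14·(16/3)²·(16/5)²·(3·(32/3)·16-(3·(32/3)+(16/3))·(16/5))/(6·16³·100000) = -20608/31640625 m
Load 4 — uniform load w=8 kN/m over full span:
  y_4 = -wx²(L-x)²/(24EI) = -8·(16/5)²·(16-(16/5))²/(24·100000) = -32768/5859375 m
Superposition: y = Σ y_i = -5411648/3955078125 m ≈ -0.001368 m

y(16/5) = -5411648/3955078125 m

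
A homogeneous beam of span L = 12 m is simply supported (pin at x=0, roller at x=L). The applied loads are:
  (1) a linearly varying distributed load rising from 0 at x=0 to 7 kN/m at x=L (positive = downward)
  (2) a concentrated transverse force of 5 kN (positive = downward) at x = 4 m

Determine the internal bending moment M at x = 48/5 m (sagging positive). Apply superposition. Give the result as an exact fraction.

Load 1 — triangular load w₀=7 kN/m (0→w₀ over full span):
  M_1 = w₀Lx/6 - w₀x³/(6L) = 7·12·(48/5)/6 - 7·(48/5)³/(6·12) = 6048/125 kN·m
Load 2 — point force P=5 kN at a=4 m (b=L-a=8):
  M_2 = Pa(L-x)/L  [x>a] = 5·4·(12-(48/5))/12 = 4 kN·m
Superposition: M = Σ M_i = 6548/125 kN·m ≈ 52.384000 kN·m

M(48/5) = 6548/125 kN·m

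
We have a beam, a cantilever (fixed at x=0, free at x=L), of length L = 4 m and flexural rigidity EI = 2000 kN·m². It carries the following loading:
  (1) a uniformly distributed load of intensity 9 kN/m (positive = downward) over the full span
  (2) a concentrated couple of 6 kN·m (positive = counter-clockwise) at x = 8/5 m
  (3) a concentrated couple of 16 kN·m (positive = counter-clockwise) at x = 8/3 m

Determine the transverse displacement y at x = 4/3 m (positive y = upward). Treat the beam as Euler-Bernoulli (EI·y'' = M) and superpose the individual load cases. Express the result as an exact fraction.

y(4/3) = -53/3375 m

Load 1 — uniform load w=9 kN/m over full span:
  y_1 = -wx²(x²-4Lx+6L²)/(24EI) = -9·(4/3)²·((4/3)²-4·4·(4/3)+6·4²)/(24·2000) = -86/3375 m
Load 2 — applied couple M₀=6 kN·m at a=8/5 m (b=L-a=12/5):
  y_2 = M₀x²/(2EI)  [x≤a] = 6·(4/3)²/(2·2000) = 1/375 m
Load 3 — applied couple M₀=16 kN·m at a=8/3 m (b=L-a=4/3):
  y_3 = M₀x²/(2EI)  [x≤a] = 16·(4/3)²/(2·2000) = 8/1125 m
Superposition: y = Σ y_i = -53/3375 m ≈ -0.015704 m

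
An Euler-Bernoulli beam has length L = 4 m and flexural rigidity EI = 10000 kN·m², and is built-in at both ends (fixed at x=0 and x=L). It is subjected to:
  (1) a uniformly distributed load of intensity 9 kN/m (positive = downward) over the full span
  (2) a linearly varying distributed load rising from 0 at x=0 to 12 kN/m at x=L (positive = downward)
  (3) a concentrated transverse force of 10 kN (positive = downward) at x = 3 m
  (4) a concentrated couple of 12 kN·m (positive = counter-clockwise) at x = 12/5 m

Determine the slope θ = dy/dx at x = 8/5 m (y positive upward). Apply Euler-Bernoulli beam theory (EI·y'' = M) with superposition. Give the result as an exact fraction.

Load 1 — uniform load w=9 kN/m over full span:
  θ_1 = -wx(L-x)(L-2x)/(12EI) = -9·(8/5)·(4-(8/5))·(4-2·(8/5))/(12·10000) = -18/78125 rad
Load 2 — triangular load w₀=12 kN/m (0→w₀ over full span):
  θ_2 = -w₀(2x(L-x)(L-2x)(x+2L)+x²(L-x)²)/(120LEI) = -12·(2·(8/5)·(4-(8/5))·(4-2·(8/5))·((8/5)+2·4)+(8/5)²·(4-(8/5))²)/(120·4·10000) = -72/390625 rad
Load 3 — point force P=10 kN at a=3 m (b=L-a=1):
  θ_3 = -Pb²x(2aL-(3a+b)x)/(2L³EI)  [x≤a] = -10·1²·(8/5)·(2·3·4-(3·3+1)·(8/5))/(2·4³·10000) = -1/10000 rad
Load 4 — applied couple M₀=12 kN·m at a=12/5 m (b=L-a=8/5):
  θ_4 = (R_Ax²/2 - M_Ax)/EI  [x≤a] with R_A=108/25, M_A=96/25 = ((108/25)·(8/5)²/2 - (96/25)·(8/5))/10000 = -24/390625 rad
Superposition: θ = Σ θ_i = -3601/6250000 rad ≈ -0.000576 rad

θ(8/5) = -3601/6250000 rad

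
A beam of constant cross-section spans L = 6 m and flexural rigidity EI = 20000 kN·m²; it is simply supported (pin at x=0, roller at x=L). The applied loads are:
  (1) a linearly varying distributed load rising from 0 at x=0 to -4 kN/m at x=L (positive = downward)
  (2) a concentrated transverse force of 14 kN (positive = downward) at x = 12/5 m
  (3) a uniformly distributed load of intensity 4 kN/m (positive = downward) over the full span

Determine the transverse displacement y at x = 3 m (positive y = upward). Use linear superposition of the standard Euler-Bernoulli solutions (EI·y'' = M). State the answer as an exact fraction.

Load 1 — triangular load w₀=-4 kN/m (0→w₀ over full span):
  y_1 = -w₀x(7L⁴-10L²x²+3x⁴)/(360LEI) = -(-4)·3·(7·6⁴-10·6²·3²+3·3⁴)/(360·6·20000) = 27/16000 m
Load 2 — point force P=14 kN at a=12/5 m (b=L-a=18/5):
  y_2 = -Pa(L-x)(2Lx-a²-x²)/(6LEI)  [x>a] = -14·(12/5)·(6-3)·(2·6·3-(12/5)²-3²)/(6·6·20000) = -3717/1250000 m
Load 3 — uniform load w=4 kN/m over full span:
  y_3 = -wx(L³-2Lx²+x³)/(24EI) = -4·3·(6³-2·6·3²+3³)/(24·20000) = -27/8000 m
Superposition: y = Σ y_i = -46611/10000000 m ≈ -0.004661 m

y(3) = -46611/10000000 m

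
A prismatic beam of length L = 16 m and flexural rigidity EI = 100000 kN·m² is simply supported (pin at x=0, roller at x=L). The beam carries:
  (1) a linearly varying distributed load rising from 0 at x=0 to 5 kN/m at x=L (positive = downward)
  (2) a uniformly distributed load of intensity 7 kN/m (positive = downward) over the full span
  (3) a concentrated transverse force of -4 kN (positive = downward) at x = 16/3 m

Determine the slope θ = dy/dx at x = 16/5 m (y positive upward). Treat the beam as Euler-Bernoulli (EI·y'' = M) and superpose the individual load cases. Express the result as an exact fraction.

θ(16/5) = -388528/31640625 rad

Load 1 — triangular load w₀=5 kN/m (0→w₀ over full span):
  θ_1 = -w₀(7L⁴-30L²x²+15x⁴)/(360LEI) = -5·(7·16⁴-30·16²·(16/5)²+15·(16/5)⁴)/(360·16·100000) = -11648/3515625 rad
Load 2 — uniform load w=7 kN/m over full span:
  θ_2 = -w(L³-6Lx²+4x³)/(24EI) = -7·(16³-6·16·(16/5)²+4·(16/5)³)/(24·100000) = -3696/390625 rad
Load 3 — point force P=-4 kN at a=16/3 m (b=L-a=32/3):
  θ_3 = -Pb(L²-b²-3x²)/(6LEI)  [x≤a] = -(-4)·(32/3)·(16²-(32/3)²-3·(16/5)²)/(6·16·100000) = 3136/6328125 rad
Superposition: θ = Σ θ_i = -388528/31640625 rad ≈ -0.012279 rad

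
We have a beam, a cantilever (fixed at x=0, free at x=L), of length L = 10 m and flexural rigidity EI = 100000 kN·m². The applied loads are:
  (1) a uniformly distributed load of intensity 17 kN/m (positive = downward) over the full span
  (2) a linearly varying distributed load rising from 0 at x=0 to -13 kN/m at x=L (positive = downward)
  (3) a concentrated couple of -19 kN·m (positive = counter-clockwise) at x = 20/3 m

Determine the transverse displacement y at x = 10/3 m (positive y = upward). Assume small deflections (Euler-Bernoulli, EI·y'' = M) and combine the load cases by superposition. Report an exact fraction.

y(10/3) = -27049/1458000 m

Load 1 — uniform load w=17 kN/m over full span:
  y_1 = -wx²(x²-4Lx+6L²)/(24EI) = -17·(10/3)²·((10/3)²-4·10·(10/3)+6·10²)/(24·100000) = -731/19440 m
Load 2 — triangular load w₀=-13 kN/m (0→w₀ over full span):
  y_2 = (w₀Lx³/12-w₀L²x²/6-w₀x⁵/(120L))/EI = ((-13)·10·(10/3)³/12-(-13)·10²·(10/3)²/6-(-13)·(10/3)⁵/(120·10))/100000 = 5863/291600 m
Load 3 — applied couple M₀=-19 kN·m at a=20/3 m (b=L-a=10/3):
  y_3 = M₀x²/(2EI)  [x≤a] = (-19)·(10/3)²/(2·100000) = -19/18000 m
Superposition: y = Σ y_i = -27049/1458000 m ≈ -0.018552 m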